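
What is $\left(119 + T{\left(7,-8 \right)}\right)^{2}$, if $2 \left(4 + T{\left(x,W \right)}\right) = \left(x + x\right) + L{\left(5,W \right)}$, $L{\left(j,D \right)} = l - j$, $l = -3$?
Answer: $13924$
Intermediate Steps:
$L{\left(j,D \right)} = -3 - j$
$T{\left(x,W \right)} = -8 + x$ ($T{\left(x,W \right)} = -4 + \frac{\left(x + x\right) - 8}{2} = -4 + \frac{2 x - 8}{2} = -4 + \frac{-8 + 2 x}{2} = -4 + \left(-4 + x\right) = -8 + x$)
$\left(119 + T{\left(7,-8 \right)}\right)^{2} = \left(119 + \left(-8 + 7\right)\right)^{2} = \left(119 - 1\right)^{2} = 118^{2} = 13924$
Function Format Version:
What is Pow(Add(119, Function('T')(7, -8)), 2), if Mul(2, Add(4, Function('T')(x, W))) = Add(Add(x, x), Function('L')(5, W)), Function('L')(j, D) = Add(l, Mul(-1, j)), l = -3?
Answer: 13924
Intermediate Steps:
Function('L')(j, D) = Add(-3, Mul(-1, j))
Function('T')(x, W) = Add(-8, x) (Function('T')(x, W) = Add(-4, Mul(Rational(1, 2), Add(Add(x, x), Add(-3, Mul(-1, 5))))) = Add(-4, Mul(Rational(1, 2), Add(Mul(2, x), Add(-3, -5)))) = Add(-4, Mul(Rational(1, 2), Add(Mul(2, x), -8))) = Add(-4, Mul(Rational(1, 2), Add(-8, Mul(2, x)))) = Add(-4, Add(-4, x)) = Add(-8, x))
Pow(Add(119, Function('T')(7, -8)), 2) = Pow(Add(119, Add(-8, 7)), 2) = Pow(Add(119, -1), 2) = Pow(118, 2) = 13924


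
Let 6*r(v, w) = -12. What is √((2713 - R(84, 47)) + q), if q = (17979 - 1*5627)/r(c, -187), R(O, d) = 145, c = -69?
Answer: 2*I*√902 ≈ 60.067*I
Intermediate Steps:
r(v, w) = -2 (r(v, w) = (⅙)*(-12) = -2)
q = -6176 (q = (17979 - 1*5627)/(-2) = (17979 - 5627)*(-½) = 12352*(-½) = -6176)
√((2713 - R(84, 47)) + q) = √((2713 - 1*145) - 6176) = √((2713 - 145) - 6176) = √(2568 - 6176) = √(-3608) = 2*I*√902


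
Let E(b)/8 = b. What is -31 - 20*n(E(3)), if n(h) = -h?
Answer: 449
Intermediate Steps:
E(b) = 8*b
-31 - 20*n(E(3)) = -31 - (-20)*8*3 = -31 - (-20)*24 = -31 - 20*(-24) = -31 + 480 = 449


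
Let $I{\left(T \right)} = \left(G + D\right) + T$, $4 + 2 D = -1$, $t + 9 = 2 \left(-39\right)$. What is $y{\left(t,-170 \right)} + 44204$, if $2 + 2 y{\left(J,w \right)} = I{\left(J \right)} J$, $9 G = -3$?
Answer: $\frac{192443}{4} \approx 48111.0$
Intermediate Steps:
$G = - \frac{1}{3}$ ($G = \frac{1}{9} \left(-3\right) = - \frac{1}{3} \approx -0.33333$)
$t = -87$ ($t = -9 + 2 \left(-39\right) = -9 - 78 = -87$)
$D = - \frac{5}{2}$ ($D = -2 + \frac{1}{2} \left(-1\right) = -2 - \frac{1}{2} = - \frac{5}{2} \approx -2.5$)
$I{\left(T \right)} = - \frac{17}{6} + T$ ($I{\left(T \right)} = \left(- \frac{1}{3} - \frac{5}{2}\right) + T = - \frac{17}{6} + T$)
$y{\left(J,w \right)} = -1 + \frac{J \left(- \frac{17}{6} + J\right)}{2}$ ($y{\left(J,w \right)} = -1 + \frac{\left(- \frac{17}{6} + J\right) J}{2} = -1 + \frac{J \left(- \frac{17}{6} + J\right)}{2}$)
$y{\left(t,-170 \right)} + 44204 = \left(-1 + \frac{1}{12} \left(-87\right) \left(-17 + 6 \left(-87\right)\right)\right) + 44204 = \left(-1 + \frac{1}{12} \left(-87\right) \left(-17 - 522\right)\right) + 44204 = \left(-1 + \frac{1}{12} \left(-87\right) \left(-539\right)\right) + 44204 = \left(-1 + \frac{15631}{4}\right) + 44204 = \frac{15627}{4} + 44204 = \frac{192443}{4}$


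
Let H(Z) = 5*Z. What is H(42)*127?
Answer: 26670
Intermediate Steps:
H(42)*127 = (5*42)*127 = 210*127 = 26670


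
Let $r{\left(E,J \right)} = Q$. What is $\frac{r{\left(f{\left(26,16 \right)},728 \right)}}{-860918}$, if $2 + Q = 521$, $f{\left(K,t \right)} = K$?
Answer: $- \frac{519}{860918} \approx -0.00060285$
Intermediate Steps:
$Q = 519$ ($Q = -2 + 521 = 519$)
$r{\left(E,J \right)} = 519$
$\frac{r{\left(f{\left(26,16 \right)},728 \right)}}{-860918} = \frac{519}{-860918} = 519 \left(- \frac{1}{860918}\right) = - \frac{519}{860918}$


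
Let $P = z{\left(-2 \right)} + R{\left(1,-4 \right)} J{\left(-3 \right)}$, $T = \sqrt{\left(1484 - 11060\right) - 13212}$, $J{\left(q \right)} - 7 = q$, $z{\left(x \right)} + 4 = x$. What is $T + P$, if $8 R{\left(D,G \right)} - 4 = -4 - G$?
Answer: $-4 + 6 i \sqrt{633} \approx -4.0 + 150.96 i$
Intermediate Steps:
$z{\left(x \right)} = -4 + x$
$J{\left(q \right)} = 7 + q$
$R{\left(D,G \right)} = - \frac{G}{8}$ ($R{\left(D,G \right)} = \frac{1}{2} + \frac{-4 - G}{8} = \frac{1}{2} - \left(\frac{1}{2} + \frac{G}{8}\right) = - \frac{G}{8}$)
$T = 6 i \sqrt{633}$ ($T = \sqrt{-9576 - 13212} = \sqrt{-22788} = 6 i \sqrt{633} \approx 150.96 i$)
$P = -4$ ($P = \left(-4 - 2\right) + \left(- \frac{1}{8}\right) \left(-4\right) \left(7 - 3\right) = -6 + \frac{1}{2} \cdot 4 = -6 + 2 = -4$)
$T + P = 6 i \sqrt{633} - 4 = -4 + 6 i \sqrt{633}$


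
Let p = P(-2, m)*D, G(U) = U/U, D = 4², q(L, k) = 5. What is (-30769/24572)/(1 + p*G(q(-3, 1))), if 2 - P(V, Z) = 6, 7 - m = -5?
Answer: 30769/1548036 ≈ 0.019876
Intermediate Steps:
m = 12 (m = 7 - 1*(-5) = 7 + 5 = 12)
P(V, Z) = -4 (P(V, Z) = 2 - 1*6 = 2 - 6 = -4)
D = 16
G(U) = 1
p = -64 (p = -4*16 = -64)
(-30769/24572)/(1 + p*G(q(-3, 1))) = (-30769/24572)/(1 - 64*1) = (-30769*1/24572)/(1 - 64) = -30769/24572/(-63) = -30769/24572*(-1/63) = 30769/1548036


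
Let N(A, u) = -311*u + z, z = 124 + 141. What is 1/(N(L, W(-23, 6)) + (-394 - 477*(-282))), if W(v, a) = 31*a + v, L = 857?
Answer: 1/83692 ≈ 1.1949e-5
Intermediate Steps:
z = 265
W(v, a) = v + 31*a
N(A, u) = 265 - 311*u (N(A, u) = -311*u + 265 = 265 - 311*u)
1/(N(L, W(-23, 6)) + (-394 - 477*(-282))) = 1/((265 - 311*(-23 + 31*6)) + (-394 - 477*(-282))) = 1/((265 - 311*(-23 + 186)) + (-394 + 134514)) = 1/((265 - 311*163) + 134120) = 1/((265 - 50693) + 134120) = 1/(-50428 + 134120) = 1/83692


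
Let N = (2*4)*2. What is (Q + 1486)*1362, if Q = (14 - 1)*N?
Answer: 2307228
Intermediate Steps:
N = 16 (N = 8*2 = 16)
Q = 208 (Q = (14 - 1)*16 = 13*16 = 208)
(Q + 1486)*1362 = (208 + 1486)*1362 = 1694*1362 = 2307228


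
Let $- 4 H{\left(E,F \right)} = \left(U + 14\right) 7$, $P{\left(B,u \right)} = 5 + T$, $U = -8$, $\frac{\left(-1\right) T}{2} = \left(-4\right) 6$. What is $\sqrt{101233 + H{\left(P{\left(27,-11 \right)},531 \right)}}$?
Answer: $\frac{\sqrt{404890}}{2} \approx 318.15$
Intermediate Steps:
$T = 48$ ($T = - 2 \left(\left(-4\right) 6\right) = \left(-2\right) \left(-24\right) = 48$)
$P{\left(B,u \right)} = 53$ ($P{\left(B,u \right)} = 5 + 48 = 53$)
$H{\left(E,F \right)} = - \frac{21}{2}$ ($H{\left(E,F \right)} = - \frac{\left(-8 + 14\right) 7}{4} = - \frac{6 \cdot 7}{4} = \left(- \frac{1}{4}\right) 42 = - \frac{21}{2}$)
$\sqrt{101233 + H{\left(P{\left(27,-11 \right)},531 \right)}} = \sqrt{101233 - \frac{21}{2}} = \sqrt{\frac{202445}{2}} = \frac{\sqrt{404890}}{2}$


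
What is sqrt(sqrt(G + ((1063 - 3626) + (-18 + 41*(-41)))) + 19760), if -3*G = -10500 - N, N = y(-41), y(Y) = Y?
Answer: sqrt(177840 + 3*I*sqrt(6981))/3 ≈ 140.57 + 0.099064*I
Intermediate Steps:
N = -41
G = 10459/3 (G = -(-10500 - 1*(-41))/3 = -(-10500 + 41)/3 = -1/3*(-10459) = 10459/3 ≈ 3486.3)
sqrt(sqrt(G + ((1063 - 3626) + (-18 + 41*(-41)))) + 19760) = sqrt(sqrt(10459/3 + ((1063 - 3626) + (-18 + 41*(-41)))) + 19760) = sqrt(sqrt(10459/3 + (-2563 + (-18 - 1681))) + 19760) = sqrt(sqrt(10459/3 + (-2563 - 1699)) + 19760) = sqrt(sqrt(10459/3 - 4262) + 19760) = sqrt(sqrt(-2327/3) + 19760) = sqrt(I*sqrt(6981)/3 + 19760) = sqrt(19760 + I*sqrt(6981)/3)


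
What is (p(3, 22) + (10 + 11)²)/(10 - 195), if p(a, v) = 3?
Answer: -12/5 ≈ -2.4000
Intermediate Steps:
(p(3, 22) + (10 + 11)²)/(10 - 195) = (3 + (10 + 11)²)/(10 - 195) = (3 + 21²)/(-185) = (3 + 441)*(-1/185) = 444*(-1/185) = -12/5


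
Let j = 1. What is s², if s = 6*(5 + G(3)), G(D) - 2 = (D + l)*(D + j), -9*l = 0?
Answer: 12996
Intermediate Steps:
l = 0 (l = -⅑*0 = 0)
G(D) = 2 + D*(1 + D) (G(D) = 2 + (D + 0)*(D + 1) = 2 + D*(1 + D))
s = 114 (s = 6*(5 + (2 + 3 + 3²)) = 6*(5 + (2 + 3 + 9)) = 6*(5 + 14) = 6*19 = 114)
s² = 114² = 12996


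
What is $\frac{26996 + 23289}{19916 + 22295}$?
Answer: $\frac{50285}{42211} \approx 1.1913$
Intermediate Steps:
$\frac{26996 + 23289}{19916 + 22295} = \frac{50285}{42211}$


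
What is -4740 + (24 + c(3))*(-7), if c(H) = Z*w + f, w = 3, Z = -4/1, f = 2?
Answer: -4838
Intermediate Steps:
Z = -4 (Z = -4*1 = -4)
c(H) = -10 (c(H) = -4*3 + 2 = -12 + 2 = -10)
-4740 + (24 + c(3))*(-7) = -4740 + (24 - 10)*(-7) = -4740 + 14*(-7) = -4740 - 98 = -4838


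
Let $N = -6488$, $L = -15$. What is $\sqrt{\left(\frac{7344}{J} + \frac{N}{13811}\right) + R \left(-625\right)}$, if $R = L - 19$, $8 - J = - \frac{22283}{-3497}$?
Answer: $\frac{\sqrt{159253841949561754122}}{78626023} \approx 160.5$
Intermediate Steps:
$J = \frac{5693}{3497}$ ($J = 8 - - \frac{22283}{-3497} = 8 - \left(-22283\right) \left(- \frac{1}{3497}\right) = 8 - \frac{22283}{3497} = \frac{5693}{3497} \approx 1.628$)
$R = -34$ ($R = -15 - 19 = -34$)
$\sqrt{\left(\frac{7344}{J} + \frac{N}{13811}\right) + R \left(-625\right)} = \sqrt{\left(\frac{7344}{\frac{5693}{3497}} - \frac{6488}{13811}\right) - -21250} = \sqrt{\left(7344 \cdot \frac{3497}{5693} - \frac{6488}{13811}\right) + 21250} = \sqrt{\left(\frac{25681968}{5693} - \frac{6488}{13811}\right) + 21250} = \sqrt{\frac{354656723864}{78626023} + 21250} = \sqrt{\frac{2025459712614}{78626023}} = \frac{\sqrt{159253841949561754122}}{78626023}$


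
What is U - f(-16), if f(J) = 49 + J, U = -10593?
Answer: -10626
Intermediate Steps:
U - f(-16) = -10593 - (49 - 16) = -10593 - 1*33 = -10593 - 33 = -10626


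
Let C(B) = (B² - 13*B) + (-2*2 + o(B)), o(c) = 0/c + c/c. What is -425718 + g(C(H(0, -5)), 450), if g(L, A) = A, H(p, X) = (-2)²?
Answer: -425268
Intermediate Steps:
o(c) = 1 (o(c) = 0 + 1 = 1)
H(p, X) = 4
C(B) = -3 + B² - 13*B (C(B) = (B² - 13*B) + (-2*2 + 1) = (B² - 13*B) + (-4 + 1) = (B² - 13*B) - 3 = -3 + B² - 13*B)
-425718 + g(C(H(0, -5)), 450) = -425718 + 450 = -425268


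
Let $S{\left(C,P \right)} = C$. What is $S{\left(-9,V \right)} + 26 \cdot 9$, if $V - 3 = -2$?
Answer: $225$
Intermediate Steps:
$V = 1$ ($V = 3 - 2 = 1$)
$S{\left(-9,V \right)} + 26 \cdot 9 = -9 + 26 \cdot 9 = -9 + 234 = 225$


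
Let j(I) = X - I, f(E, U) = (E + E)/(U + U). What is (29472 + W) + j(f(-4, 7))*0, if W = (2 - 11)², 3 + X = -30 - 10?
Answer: 29553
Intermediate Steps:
X = -43 (X = -3 + (-30 - 10) = -3 - 40 = -43)
f(E, U) = E/U (f(E, U) = (2*E)/((2*U)) = (2*E)*(1/(2*U)) = E/U)
j(I) = -43 - I
W = 81 (W = (-9)² = 81)
(29472 + W) + j(f(-4, 7))*0 = (29472 + 81) + (-43 - (-4)/7)*0 = 29553 + (-43 - (-4)/7)*0 = 29553 + (-43 - 1*(-4/7))*0 = 29553 + (-43 + 4/7)*0 = 29553 - 297/7*0 = 29553 + 0 = 29553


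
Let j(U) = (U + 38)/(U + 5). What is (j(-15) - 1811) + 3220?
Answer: 14067/10 ≈ 1406.7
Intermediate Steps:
j(U) = (38 + U)/(5 + U)
(j(-15) - 1811) + 3220 = ((38 - 15)/(5 - 15) - 1811) + 3220 = (23/(-10) - 1811) + 3220 = (-⅒*23 - 1811) + 3220 = (-23/10 - 1811) + 3220 = -18133/10 + 3220 = 14067/10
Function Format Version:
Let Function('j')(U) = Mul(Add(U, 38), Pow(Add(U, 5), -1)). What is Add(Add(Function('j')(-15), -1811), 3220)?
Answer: Rational(14067, 10) ≈ 1406.7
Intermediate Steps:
Function('j')(U) = Mul(Pow(Add(5, U), -1), Add(38, U)) (Function('j')(U) = Mul(Add(38, U), Pow(Add(5, U), -1)) = Mul(Pow(Add(5, U), -1), Add(38, U)))
Add(Add(Function('j')(-15), -1811), 3220) = Add(Add(Mul(Pow(Add(5, -15), -1), Add(38, -15)), -1811), 3220) = Add(Add(Mul(Pow(-10, -1), 23), -1811), 3220) = Add(Add(Mul(Rational(-1, 10), 23), -1811), 3220) = Add(Add(Rational(-23, 10), -1811), 3220) = Add(Rational(-18133, 10), 3220) = Rational(14067, 10)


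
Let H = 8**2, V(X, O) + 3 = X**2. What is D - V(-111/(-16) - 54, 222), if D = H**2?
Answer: 482335/256 ≈ 1884.1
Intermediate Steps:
V(X, O) = -3 + X**2
H = 64
D = 4096 (D = 64**2 = 4096)
D - V(-111/(-16) - 54, 222) = 4096 - (-3 + (-111/(-16) - 54)**2) = 4096 - (-3 + (-111*(-1/16) - 54)**2) = 4096 - (-3 + (111/16 - 54)**2) = 4096 - (-3 + (-753/16)**2) = 4096 - (-3 + 567009/256) = 4096 - 1*566241/256 = 4096 - 566241/256 = 482335/256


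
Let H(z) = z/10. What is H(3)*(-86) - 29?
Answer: -274/5 ≈ -54.800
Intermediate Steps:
H(z) = z/10 (H(z) = z*(⅒) = z/10)
H(3)*(-86) - 29 = ((⅒)*3)*(-86) - 29 = (3/10)*(-86) - 29 = -129/5 - 29 = -274/5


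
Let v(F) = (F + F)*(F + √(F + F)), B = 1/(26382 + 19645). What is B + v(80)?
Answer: 589145601/46027 + 640*√10 ≈ 14824.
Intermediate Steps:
B = 1/46027 ≈ 2.1726e-5
v(F) = 2*F*(F + √2*√F) (v(F) = (2*F)*(F + √(2*F)) = (2*F)*(F + √2*√F) = 2*F*(F + √2*√F))
B + v(80) = 1/46027 + (2*80² + 2*√2*80^(3/2)) = 1/46027 + (2*6400 + 2*√2*(320*√5)) = 1/46027 + (12800 + 640*√10) = 589145601/46027 + 640*√10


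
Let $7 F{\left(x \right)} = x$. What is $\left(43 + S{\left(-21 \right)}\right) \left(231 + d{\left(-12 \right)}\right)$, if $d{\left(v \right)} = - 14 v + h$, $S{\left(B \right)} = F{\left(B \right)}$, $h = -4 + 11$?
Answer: $16240$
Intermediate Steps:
$h = 7$
$F{\left(x \right)} = \frac{x}{7}$
$S{\left(B \right)} = \frac{B}{7}$
$d{\left(v \right)} = 7 - 14 v$ ($d{\left(v \right)} = - 14 v + 7 = 7 - 14 v$)
$\left(43 + S{\left(-21 \right)}\right) \left(231 + d{\left(-12 \right)}\right) = \left(43 + \frac{1}{7} \left(-21\right)\right) \left(231 + \left(7 - -168\right)\right) = \left(43 - 3\right) \left(231 + \left(7 + 168\right)\right) = 40 \left(231 + 175\right) = 40 \cdot 406 = 16240$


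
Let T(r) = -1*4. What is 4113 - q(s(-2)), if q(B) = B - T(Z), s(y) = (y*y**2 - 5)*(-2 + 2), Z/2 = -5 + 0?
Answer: 4109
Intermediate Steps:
Z = -10 (Z = 2*(-5 + 0) = 2*(-5) = -10)
s(y) = 0 (s(y) = (y**3 - 5)*0 = (-5 + y**3)*0 = 0)
T(r) = -4
q(B) = 4 + B (q(B) = B - 1*(-4) = B + 4 = 4 + B)
4113 - q(s(-2)) = 4113 - (4 + 0) = 4113 - 1*4 = 4113 - 4 = 4109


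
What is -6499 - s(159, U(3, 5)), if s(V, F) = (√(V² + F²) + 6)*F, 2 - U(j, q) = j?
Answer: -6493 + √25282 ≈ -6334.0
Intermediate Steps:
U(j, q) = 2 - j
s(V, F) = F*(6 + √(F² + V²)) (s(V, F) = (√(F² + V²) + 6)*F = (6 + √(F² + V²))*F = F*(6 + √(F² + V²)))
-6499 - s(159, U(3, 5)) = -6499 - (2 - 1*3)*(6 + √((2 - 1*3)² + 159²)) = -6499 - (2 - 3)*(6 + √((2 - 3)² + 25281)) = -6499 - (-1)*(6 + √((-1)² + 25281)) = -6499 - (-1)*(6 + √(1 + 25281)) = -6499 - (-1)*(6 + √25282) = -6499 - (-6 - √25282) = -6499 + (6 + √25282) = -6493 + √25282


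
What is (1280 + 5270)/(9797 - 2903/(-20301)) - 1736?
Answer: -6902863865/3977836 ≈ -1735.3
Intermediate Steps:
(1280 + 5270)/(9797 - 2903/(-20301)) - 1736 = 6550/(9797 - 2903*(-1/20301)) - 1736 = 6550/(9797 + 2903/20301) - 1736 = 6550/(198891800/20301) - 1736 = 6550*(20301/198891800) - 1736 = 2659431/3977836 - 1736 = -6902863865/3977836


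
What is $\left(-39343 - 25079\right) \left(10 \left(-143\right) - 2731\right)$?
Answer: $268059942$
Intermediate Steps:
$\left(-39343 - 25079\right) \left(10 \left(-143\right) - 2731\right) = - 64422 \left(-1430 - 2731\right) = \left(-64422\right) \left(-4161\right) = 268059942$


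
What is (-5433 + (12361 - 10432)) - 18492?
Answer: -21996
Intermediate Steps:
(-5433 + (12361 - 10432)) - 18492 = (-5433 + 1929) - 18492 = -3504 - 18492 = -21996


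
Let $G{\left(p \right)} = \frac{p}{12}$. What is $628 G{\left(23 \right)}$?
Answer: $\frac{3611}{3} \approx 1203.7$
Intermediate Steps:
$G{\left(p \right)} = \frac{p}{12}$ ($G{\left(p \right)} = p \frac{1}{12} = \frac{p}{12}$)
$628 G{\left(23 \right)} = 628 \cdot \frac{1}{12} \cdot 23 = 628 \cdot \frac{23}{12} = \frac{3611}{3}$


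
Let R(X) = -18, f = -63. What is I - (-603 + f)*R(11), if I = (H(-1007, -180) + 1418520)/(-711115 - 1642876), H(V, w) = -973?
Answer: -28221061655/2353991 ≈ -11989.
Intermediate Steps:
I = -1417547/2353991 (I = (-973 + 1418520)/(-711115 - 1642876) = 1417547/(-2353991) = 1417547*(-1/2353991) = -1417547/2353991 ≈ -0.60219)
I - (-603 + f)*R(11) = -1417547/2353991 - (-603 - 63)*(-18) = -1417547/2353991 - (-666)*(-18) = -1417547/2353991 - 1*11988 = -1417547/2353991 - 11988 = -28221061655/2353991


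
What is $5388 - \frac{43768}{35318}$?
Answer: $\frac{95124808}{17659} \approx 5386.8$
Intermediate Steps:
$5388 - \frac{43768}{35318} = 5388 - 43768 \cdot \frac{1}{35318} = 5388 - \frac{21884}{17659} = \frac{95124808}{17659}$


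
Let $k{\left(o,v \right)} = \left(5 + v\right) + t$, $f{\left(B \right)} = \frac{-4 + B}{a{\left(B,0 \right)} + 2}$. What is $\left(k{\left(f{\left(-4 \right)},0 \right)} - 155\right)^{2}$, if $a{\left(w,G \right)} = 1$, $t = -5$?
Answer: $24025$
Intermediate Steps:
$f{\left(B \right)} = - \frac{4}{3} + \frac{B}{3}$ ($f{\left(B \right)} = \frac{-4 + B}{1 + 2} = \frac{-4 + B}{3} = \left(-4 + B\right) \frac{1}{3} = - \frac{4}{3} + \frac{B}{3}$)
$k{\left(o,v \right)} = v$ ($k{\left(o,v \right)} = \left(5 + v\right) - 5 = v$)
$\left(k{\left(f{\left(-4 \right)},0 \right)} - 155\right)^{2} = \left(0 - 155\right)^{2} = \left(-155\right)^{2} = 24025$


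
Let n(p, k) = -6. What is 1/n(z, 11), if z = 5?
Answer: -⅙ ≈ -0.16667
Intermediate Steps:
1/n(z, 11) = 1/(-6) = -⅙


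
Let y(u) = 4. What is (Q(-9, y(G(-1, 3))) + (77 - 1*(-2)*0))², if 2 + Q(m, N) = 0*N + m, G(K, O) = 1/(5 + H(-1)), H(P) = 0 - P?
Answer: 4356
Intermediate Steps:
H(P) = -P
G(K, O) = ⅙ (G(K, O) = 1/(5 - 1*(-1)) = 1/(5 + 1) = 1/6 = ⅙)
Q(m, N) = -2 + m (Q(m, N) = -2 + (0*N + m) = -2 + (0 + m) = -2 + m)
(Q(-9, y(G(-1, 3))) + (77 - 1*(-2)*0))² = ((-2 - 9) + (77 - 1*(-2)*0))² = (-11 + (77 + 2*0))² = (-11 + (77 + 0))² = (-11 + 77)² = 66² = 4356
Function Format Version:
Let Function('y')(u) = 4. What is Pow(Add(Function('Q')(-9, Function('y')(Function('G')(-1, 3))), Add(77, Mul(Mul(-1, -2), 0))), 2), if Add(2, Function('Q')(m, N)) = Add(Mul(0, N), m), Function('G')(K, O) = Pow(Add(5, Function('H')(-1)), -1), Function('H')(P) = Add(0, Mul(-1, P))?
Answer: 4356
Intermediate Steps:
Function('H')(P) = Mul(-1, P)
Function('G')(K, O) = Rational(1, 6) (Function('G')(K, O) = Pow(Add(5, Mul(-1, -1)), -1) = Pow(Add(5, 1), -1) = Pow(6, -1) = Rational(1, 6))
Function('Q')(m, N) = Add(-2, m) (Function('Q')(m, N) = Add(-2, Add(Mul(0, N), m)) = Add(-2, Add(0, m)) = Add(-2, m))
Pow(Add(Function('Q')(-9, Function('y')(Function('G')(-1, 3))), Add(77, Mul(Mul(-1, -2), 0))), 2) = Pow(Add(Add(-2, -9), Add(77, Mul(Mul(-1, -2), 0))), 2) = Pow(Add(-11, Add(77, Mul(2, 0))), 2) = Pow(Add(-11, Add(77, 0)), 2) = Pow(Add(-11, 77), 2) = Pow(66, 2) = 4356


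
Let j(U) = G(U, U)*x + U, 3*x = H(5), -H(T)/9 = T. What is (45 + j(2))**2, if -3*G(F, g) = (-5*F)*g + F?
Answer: 1849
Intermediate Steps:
H(T) = -9*T
G(F, g) = -F/3 + 5*F*g/3 (G(F, g) = -((-5*F)*g + F)/3 = -(-5*F*g + F)/3 = -(F - 5*F*g)/3 = -F/3 + 5*F*g/3)
x = -15 (x = (-9*5)/3 = (1/3)*(-45) = -15)
j(U) = U - 5*U*(-1 + 5*U) (j(U) = (U*(-1 + 5*U)/3)*(-15) + U = -5*U*(-1 + 5*U) + U = U - 5*U*(-1 + 5*U))
(45 + j(2))**2 = (45 + 2*(6 - 25*2))**2 = (45 + 2*(6 - 50))**2 = (45 + 2*(-44))**2 = (45 - 88)**2 = (-43)**2 = 1849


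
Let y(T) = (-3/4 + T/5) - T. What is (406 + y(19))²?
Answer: 60855601/400 ≈ 1.5214e+5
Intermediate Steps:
y(T) = -¾ - 4*T/5 (y(T) = (-3*¼ + T*(⅕)) - T = (-¾ + T/5) - T = -¾ - 4*T/5)
(406 + y(19))² = (406 + (-¾ - ⅘*19))² = (406 + (-¾ - 76/5))² = (406 - 319/20)² = (7801/20)² = 60855601/400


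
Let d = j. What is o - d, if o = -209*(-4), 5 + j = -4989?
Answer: 5830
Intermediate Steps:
j = -4994 (j = -5 - 4989 = -4994)
o = 836
d = -4994
o - d = 836 - 1*(-4994) = 836 + 4994 = 5830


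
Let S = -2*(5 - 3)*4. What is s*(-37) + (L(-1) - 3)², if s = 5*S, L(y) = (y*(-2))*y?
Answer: 2985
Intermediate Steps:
L(y) = -2*y² (L(y) = (-2*y)*y = -2*y²)
S = -16 (S = -4*4 = -2*8 = -16)
s = -80 (s = 5*(-16) = -80)
s*(-37) + (L(-1) - 3)² = -80*(-37) + (-2*(-1)² - 3)² = 2960 + (-2*1 - 3)² = 2960 + (-2 - 3)² = 2960 + (-5)² = 2960 + 25 = 2985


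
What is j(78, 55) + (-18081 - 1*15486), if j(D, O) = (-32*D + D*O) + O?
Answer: -31718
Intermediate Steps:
j(D, O) = O - 32*D + D*O
j(78, 55) + (-18081 - 1*15486) = (55 - 32*78 + 78*55) + (-18081 - 1*15486) = (55 - 2496 + 4290) + (-18081 - 15486) = 1849 - 33567 = -31718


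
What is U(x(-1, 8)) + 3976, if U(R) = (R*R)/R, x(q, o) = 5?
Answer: 3981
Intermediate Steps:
U(R) = R (U(R) = R²/R = R)
U(x(-1, 8)) + 3976 = 5 + 3976 = 3981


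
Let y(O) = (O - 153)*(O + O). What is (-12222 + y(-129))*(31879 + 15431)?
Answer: 2863863540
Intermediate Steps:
y(O) = 2*O*(-153 + O) (y(O) = (-153 + O)*(2*O) = 2*O*(-153 + O))
(-12222 + y(-129))*(31879 + 15431) = (-12222 + 2*(-129)*(-153 - 129))*(31879 + 15431) = (-12222 + 2*(-129)*(-282))*47310 = (-12222 + 72756)*47310 = 60534*47310 = 2863863540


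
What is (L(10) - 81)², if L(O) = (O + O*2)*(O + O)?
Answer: 269361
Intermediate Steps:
L(O) = 6*O² (L(O) = (O + 2*O)*(2*O) = (3*O)*(2*O) = 6*O²)
(L(10) - 81)² = (6*10² - 81)² = (6*100 - 81)² = (600 - 81)² = 519² = 269361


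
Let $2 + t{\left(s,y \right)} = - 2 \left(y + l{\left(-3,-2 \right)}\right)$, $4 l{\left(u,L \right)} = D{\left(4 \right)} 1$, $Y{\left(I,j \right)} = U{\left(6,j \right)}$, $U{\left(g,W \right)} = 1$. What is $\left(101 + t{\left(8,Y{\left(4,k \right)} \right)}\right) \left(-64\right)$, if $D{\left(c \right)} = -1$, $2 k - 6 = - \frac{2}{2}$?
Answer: $-6240$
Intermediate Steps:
$k = \frac{5}{2}$ ($k = 3 + \frac{\left(-2\right) \frac{1}{2}}{2} = 3 + \frac{1}{2} \left(-1\right) = 3 - \frac{1}{2} = \frac{5}{2} \approx 2.5$)
$Y{\left(I,j \right)} = 1$
$l{\left(u,L \right)} = - \frac{1}{4}$ ($l{\left(u,L \right)} = \frac{\left(-1\right) 1}{4} = \frac{1}{4} \left(-1\right) = - \frac{1}{4}$)
$t{\left(s,y \right)} = - \frac{3}{2} - 2 y$ ($t{\left(s,y \right)} = -2 - 2 \left(y - \frac{1}{4}\right) = -2 - 2 \left(- \frac{1}{4} + y\right) = -2 - \left(- \frac{1}{2} + 2 y\right) = - \frac{3}{2} - 2 y$)
$\left(101 + t{\left(8,Y{\left(4,k \right)} \right)}\right) \left(-64\right) = \left(101 - \frac{7}{2}\right) \left(-64\right) = \frac{195}{2} \left(-64\right) = -6240$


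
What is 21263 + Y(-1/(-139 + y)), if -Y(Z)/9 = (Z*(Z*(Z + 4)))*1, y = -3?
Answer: 60882087623/2863288 ≈ 21263.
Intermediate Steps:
Y(Z) = -9*Z**2*(4 + Z) (Y(Z) = -9*Z*(Z*(Z + 4)) = -9*Z*(Z*(4 + Z)) = -9*Z**2*(4 + Z))
21263 + Y(-1/(-139 + y)) = 21263 + 9*(-1/(-139 - 3))**2*(-4 - (-1)/(-139 - 3)) = 21263 + 9*(-1/(-142))**2*(-4 - (-1)/(-142)) = 21263 + 9*(-1*(-1/142))**2*(-4 - (-1)*(-1)/142) = 21263 + 9*(1/142)**2*(-4 - 1*1/142) = 21263 + 9*(1/20164)*(-4 - 1/142) = 21263 + 9*(1/20164)*(-569/142) = 21263 - 5121/2863288 = 60882087623/2863288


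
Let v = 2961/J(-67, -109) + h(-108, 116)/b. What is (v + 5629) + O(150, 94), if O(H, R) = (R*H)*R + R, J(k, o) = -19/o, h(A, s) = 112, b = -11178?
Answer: 143157125590/106191 ≈ 1.3481e+6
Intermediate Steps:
O(H, R) = R + H*R**2 (O(H, R) = (H*R)*R + R = H*R**2 + R = R + H*R**2)
v = 1803843097/106191 (v = 2961/((-19/(-109))) + 112/(-11178) = 2961/((-19*(-1/109))) + 112*(-1/11178) = 2961/(19/109) - 56/5589 = 2961*(109/19) - 56/5589 = 322749/19 - 56/5589 = 1803843097/106191 ≈ 16987.)
(v + 5629) + O(150, 94) = (1803843097/106191 + 5629) + 94*(1 + 150*94) = 2401592236/106191 + 94*(1 + 14100) = 2401592236/106191 + 94*14101 = 2401592236/106191 + 1325494 = 143157125590/106191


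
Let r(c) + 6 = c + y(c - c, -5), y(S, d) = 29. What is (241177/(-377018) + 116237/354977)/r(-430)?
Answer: 41788846663/54469916464502 ≈ 0.00076719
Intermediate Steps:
r(c) = 23 + c (r(c) = -6 + (c + 29) = -6 + (29 + c) = 23 + c)
(241177/(-377018) + 116237/354977)/r(-430) = (241177/(-377018) + 116237/354977)/(23 - 430) = (241177*(-1/377018) + 116237*(1/354977))/(-407) = (-241177/377018 + 116237/354977)*(-1/407) = -41788846663/133832718586*(-1/407) = 41788846663/54469916464502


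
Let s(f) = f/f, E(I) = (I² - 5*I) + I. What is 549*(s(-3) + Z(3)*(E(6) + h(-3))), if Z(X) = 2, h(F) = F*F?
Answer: 23607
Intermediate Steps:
h(F) = F²
E(I) = I² - 4*I
s(f) = 1
549*(s(-3) + Z(3)*(E(6) + h(-3))) = 549*(1 + 2*(6*(-4 + 6) + (-3)²)) = 549*(1 + 2*(6*2 + 9)) = 549*(1 + 2*(12 + 9)) = 549*(1 + 2*21) = 549*(1 + 42) = 549*43 = 23607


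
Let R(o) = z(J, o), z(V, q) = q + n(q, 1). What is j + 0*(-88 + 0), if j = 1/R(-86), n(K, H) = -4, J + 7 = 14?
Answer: -1/90 ≈ -0.011111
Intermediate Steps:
J = 7 (J = -7 + 14 = 7)
z(V, q) = -4 + q (z(V, q) = q - 4 = -4 + q)
R(o) = -4 + o
j = -1/90 (j = 1/(-4 - 86) = 1/(-90) = -1/90 ≈ -0.011111)
j + 0*(-88 + 0) = -1/90 + 0*(-88 + 0) = -1/90 + 0*(-88) = -1/90 + 0 = -1/90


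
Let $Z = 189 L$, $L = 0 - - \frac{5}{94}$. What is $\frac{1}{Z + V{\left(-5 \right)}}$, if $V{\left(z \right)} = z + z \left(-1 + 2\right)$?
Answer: $\frac{94}{5} \approx 18.8$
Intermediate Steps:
$V{\left(z \right)} = 2 z$ ($V{\left(z \right)} = z + z 1 = z + z = 2 z$)
$L = \frac{5}{94}$ ($L = 0 - \left(-5\right) \frac{1}{94} = 0 - - \frac{5}{94} = 0 + \frac{5}{94} = \frac{5}{94} \approx 0.053191$)
$Z = \frac{945}{94}$ ($Z = 189 \cdot \frac{5}{94} = \frac{945}{94} \approx 10.053$)
$\frac{1}{Z + V{\left(-5 \right)}} = \frac{1}{\frac{945}{94} + 2 \left(-5\right)} = \frac{1}{\frac{945}{94} - 10} = \frac{1}{\frac{5}{94}} = \frac{94}{5}$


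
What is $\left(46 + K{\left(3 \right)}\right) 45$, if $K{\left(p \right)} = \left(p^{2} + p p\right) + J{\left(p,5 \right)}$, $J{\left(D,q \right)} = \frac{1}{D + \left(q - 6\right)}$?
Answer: $\frac{5805}{2} \approx 2902.5$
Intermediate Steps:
$J{\left(D,q \right)} = \frac{1}{-6 + D + q}$ ($J{\left(D,q \right)} = \frac{1}{D + \left(q - 6\right)} = \frac{1}{D + \left(-6 + q\right)} = \frac{1}{-6 + D + q}$)
$K{\left(p \right)} = \frac{1}{-1 + p} + 2 p^{2}$ ($K{\left(p \right)} = \left(p^{2} + p p\right) + \frac{1}{-6 + p + 5} = \left(p^{2} + p^{2}\right) + \frac{1}{-1 + p} = 2 p^{2} + \frac{1}{-1 + p} = \frac{1}{-1 + p} + 2 p^{2}$)
$\left(46 + K{\left(3 \right)}\right) 45 = \left(46 + \frac{1 + 2 \cdot 3^{2} \left(-1 + 3\right)}{-1 + 3}\right) 45 = \left(46 + \frac{1 + 2 \cdot 9 \cdot 2}{2}\right) 45 = \left(46 + \frac{1 + 36}{2}\right) 45 = \left(46 + \frac{1}{2} \cdot 37\right) 45 = \left(46 + \frac{37}{2}\right) 45 = \frac{129}{2} \cdot 45 = \frac{5805}{2}$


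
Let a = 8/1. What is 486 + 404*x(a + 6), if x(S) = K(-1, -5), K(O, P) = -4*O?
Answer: 2102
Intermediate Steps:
a = 8 (a = 8*1 = 8)
x(S) = 4 (x(S) = -4*(-1) = 4)
486 + 404*x(a + 6) = 486 + 404*4 = 486 + 1616 = 2102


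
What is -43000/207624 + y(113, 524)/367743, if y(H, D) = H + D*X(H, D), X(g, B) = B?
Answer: 1717461664/3181344693 ≈ 0.53985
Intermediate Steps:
y(H, D) = H + D**2 (y(H, D) = H + D*D = H + D**2)
-43000/207624 + y(113, 524)/367743 = -43000/207624 + (113 + 524**2)/367743 = -43000*1/207624 + (113 + 274576)*(1/367743) = -5375/25953 + 274689*(1/367743) = -5375/25953 + 91563/122581 = 1717461664/3181344693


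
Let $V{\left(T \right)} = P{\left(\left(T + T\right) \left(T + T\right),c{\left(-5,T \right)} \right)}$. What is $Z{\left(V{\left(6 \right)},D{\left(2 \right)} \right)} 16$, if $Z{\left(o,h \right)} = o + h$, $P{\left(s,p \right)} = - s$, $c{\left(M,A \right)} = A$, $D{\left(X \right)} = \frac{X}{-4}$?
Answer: $-2312$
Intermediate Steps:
$D{\left(X \right)} = - \frac{X}{4}$ ($D{\left(X \right)} = X \left(- \frac{1}{4}\right) = - \frac{X}{4}$)
$V{\left(T \right)} = - 4 T^{2}$ ($V{\left(T \right)} = - \left(T + T\right) \left(T + T\right) = - 2 T 2 T = - 4 T^{2}$)
$Z{\left(o,h \right)} = h + o$
$Z{\left(V{\left(6 \right)},D{\left(2 \right)} \right)} 16 = \left(\left(- \frac{1}{4}\right) 2 - 4 \cdot 6^{2}\right) 16 = \left(- \frac{1}{2} - 144\right) 16 = \left(- \frac{289}{2}\right) 16 = -2312$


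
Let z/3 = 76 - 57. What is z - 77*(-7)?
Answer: 596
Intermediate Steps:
z = 57 (z = 3*(76 - 57) = 3*19 = 57)
z - 77*(-7) = 57 - 77*(-7) = 57 + 539 = 596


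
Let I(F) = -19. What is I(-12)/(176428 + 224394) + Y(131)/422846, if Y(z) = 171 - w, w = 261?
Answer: -22054027/84742989706 ≈ -0.00026025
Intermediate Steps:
Y(z) = -90 (Y(z) = 171 - 1*261 = 171 - 261 = -90)
I(-12)/(176428 + 224394) + Y(131)/422846 = -19/(176428 + 224394) - 90/422846 = -19/400822 - 90*1/422846 = -19*1/400822 - 45/211423 = -19/400822 - 45/211423 = -22054027/84742989706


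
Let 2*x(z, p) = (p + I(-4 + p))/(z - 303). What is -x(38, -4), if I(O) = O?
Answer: -6/265 ≈ -0.022642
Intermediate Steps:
x(z, p) = (-4 + 2*p)/(2*(-303 + z)) (x(z, p) = ((p + (-4 + p))/(z - 303))/2 = ((-4 + 2*p)/(-303 + z))/2 = (-4 + 2*p)/(2*(-303 + z)))
-x(38, -4) = -(-2 - 4)/(-303 + 38) = -(-6)/(-265) = -(-1)*(-6)/265 = -1*6/265 = -6/265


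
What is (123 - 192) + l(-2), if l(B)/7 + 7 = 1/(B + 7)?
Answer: -583/5 ≈ -116.60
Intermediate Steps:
l(B) = -49 + 7/(7 + B) (l(B) = -49 + 7/(B + 7) = -49 + 7/(7 + B))
(123 - 192) + l(-2) = (123 - 192) + 7*(-48 - 7*(-2))/(7 - 2) = -69 + 7*(-48 + 14)/5 = -69 + 7*(⅕)*(-34) = -69 - 238/5 = -583/5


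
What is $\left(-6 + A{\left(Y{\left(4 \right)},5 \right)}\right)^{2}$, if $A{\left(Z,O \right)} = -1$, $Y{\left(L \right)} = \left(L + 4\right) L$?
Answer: $49$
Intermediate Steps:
$Y{\left(L \right)} = L \left(4 + L\right)$ ($Y{\left(L \right)} = \left(4 + L\right) L = L \left(4 + L\right)$)
$\left(-6 + A{\left(Y{\left(4 \right)},5 \right)}\right)^{2} = \left(-6 - 1\right)^{2} = \left(-7\right)^{2} = 49$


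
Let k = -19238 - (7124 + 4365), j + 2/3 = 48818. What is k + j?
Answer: 54271/3 ≈ 18090.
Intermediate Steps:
j = 146452/3 (j = -2/3 + 48818 = 146452/3 ≈ 48817.)
k = -30727 (k = -19238 - 1*11489 = -19238 - 11489 = -30727)
k + j = -30727 + 146452/3 = 54271/3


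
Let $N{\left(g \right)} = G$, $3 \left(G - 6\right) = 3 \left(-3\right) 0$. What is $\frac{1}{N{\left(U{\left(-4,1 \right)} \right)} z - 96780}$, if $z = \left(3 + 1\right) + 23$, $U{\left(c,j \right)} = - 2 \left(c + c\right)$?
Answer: $- \frac{1}{96618} \approx -1.035 \cdot 10^{-5}$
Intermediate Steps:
$G = 6$ ($G = 6 + \frac{3 \left(-3\right) 0}{3} = 6 + \frac{\left(-9\right) 0}{3} = 6 + \frac{1}{3} \cdot 0 = 6 + 0 = 6$)
$U{\left(c,j \right)} = - 4 c$ ($U{\left(c,j \right)} = - 2 \cdot 2 c = - 4 c$)
$N{\left(g \right)} = 6$
$z = 27$ ($z = 4 + 23 = 27$)
$\frac{1}{N{\left(U{\left(-4,1 \right)} \right)} z - 96780} = \frac{1}{6 \cdot 27 - 96780} = \frac{1}{162 - 96780} = \frac{1}{-96618} = - \frac{1}{96618}$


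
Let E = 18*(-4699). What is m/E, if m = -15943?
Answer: 15943/84582 ≈ 0.18849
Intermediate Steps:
E = -84582
m/E = -15943/(-84582) = -15943*(-1/84582) = 15943/84582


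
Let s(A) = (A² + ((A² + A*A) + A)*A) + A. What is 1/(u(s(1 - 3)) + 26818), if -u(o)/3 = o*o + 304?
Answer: 1/25606 ≈ 3.9053e-5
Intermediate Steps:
s(A) = A + A² + A*(A + 2*A²) (s(A) = (A² + ((A² + A²) + A)*A) + A = (A² + (2*A² + A)*A) + A = (A² + (A + 2*A²)*A) + A = (A² + A*(A + 2*A²)) + A = A + A² + A*(A + 2*A²))
u(o) = -912 - 3*o² (u(o) = -3*(o*o + 304) = -3*(o² + 304) = -3*(304 + o²) = -912 - 3*o²)
1/(u(s(1 - 3)) + 26818) = 1/((-912 - 3*(1 - 3)²*(1 + 2*(1 - 3) + 2*(1 - 3)²)²) + 26818) = 1/((-912 - 3*4*(1 + 2*(-2) + 2*(-2)²)²) + 26818) = 1/((-912 - 3*4*(1 - 4 + 2*4)²) + 26818) = 1/((-912 - 3*4*(1 - 4 + 8)²) + 26818) = 1/((-912 - 3*(-2*5)²) + 26818) = 1/((-912 - 3*(-10)²) + 26818) = 1/((-912 - 3*100) + 26818) = 1/((-912 - 300) + 26818) = 1/(-1212 + 26818) = 1/25606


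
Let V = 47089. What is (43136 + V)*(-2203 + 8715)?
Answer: 587545200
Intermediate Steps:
(43136 + V)*(-2203 + 8715) = (43136 + 47089)*(-2203 + 8715) = 90225*6512 = 587545200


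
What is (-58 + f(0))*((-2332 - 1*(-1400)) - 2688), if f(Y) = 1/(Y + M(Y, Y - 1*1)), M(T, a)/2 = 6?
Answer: 628975/3 ≈ 2.0966e+5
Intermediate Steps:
M(T, a) = 12 (M(T, a) = 2*6 = 12)
f(Y) = 1/(12 + Y) (f(Y) = 1/(Y + 12) = 1/(12 + Y))
(-58 + f(0))*((-2332 - 1*(-1400)) - 2688) = (-58 + 1/(12 + 0))*((-2332 - 1*(-1400)) - 2688) = (-58 + 1/12)*((-2332 + 1400) - 2688) = (-58 + 1/12)*(-932 - 2688) = -695/12*(-3620) = 628975/3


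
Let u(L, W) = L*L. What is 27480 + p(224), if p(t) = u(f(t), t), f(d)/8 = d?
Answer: 3238744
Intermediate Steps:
f(d) = 8*d
u(L, W) = L²
p(t) = 64*t² (p(t) = (8*t)² = 64*t²)
27480 + p(224) = 27480 + 64*224² = 27480 + 64*50176 = 27480 + 3211264 = 3238744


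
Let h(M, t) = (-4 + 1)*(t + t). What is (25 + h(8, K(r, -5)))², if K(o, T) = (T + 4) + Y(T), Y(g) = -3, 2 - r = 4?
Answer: 2401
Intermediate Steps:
r = -2 (r = 2 - 1*4 = 2 - 4 = -2)
K(o, T) = 1 + T (K(o, T) = (T + 4) - 3 = (4 + T) - 3 = 1 + T)
h(M, t) = -6*t
(25 + h(8, K(r, -5)))² = (25 - 6*(1 - 5))² = (25 - 6*(-4))² = (25 + 24)² = 49² = 2401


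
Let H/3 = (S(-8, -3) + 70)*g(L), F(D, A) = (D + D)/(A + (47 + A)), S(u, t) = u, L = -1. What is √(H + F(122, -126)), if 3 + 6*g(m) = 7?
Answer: 2*√1290270/205 ≈ 11.082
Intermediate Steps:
g(m) = ⅔ (g(m) = -½ + (⅙)*7 = -½ + 7/6 = ⅔)
F(D, A) = 2*D/(47 + 2*A) (F(D, A) = (2*D)/(47 + 2*A) = 2*D/(47 + 2*A))
H = 124 (H = 3*((-8 + 70)*(⅔)) = 3*(62*(⅔)) = 3*(124/3) = 124)
√(H + F(122, -126)) = √(124 + 2*122/(47 + 2*(-126))) = √(124 + 2*122/(47 - 252)) = √(124 + 2*122/(-205)) = √(124 + 2*122*(-1/205)) = √(124 - 244/205) = √(25176/205) = 2*√1290270/205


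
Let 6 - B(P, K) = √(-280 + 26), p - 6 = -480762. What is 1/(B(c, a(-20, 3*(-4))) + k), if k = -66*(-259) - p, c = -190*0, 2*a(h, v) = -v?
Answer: 248928/123930298495 + I*√254/247860596990 ≈ 2.0086e-6 + 6.43e-11*I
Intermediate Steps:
p = -480756 (p = 6 - 480762 = -480756)
a(h, v) = -v/2 (a(h, v) = (-v)/2 = -v/2)
c = 0
B(P, K) = 6 - I*√254 (B(P, K) = 6 - √(-280 + 26) = 6 - √(-254) = 6 - I*√254)
k = 497850 (k = -66*(-259) - 1*(-480756) = 17094 + 480756 = 497850)
1/(B(c, a(-20, 3*(-4))) + k) = 1/((6 - I*√254) + 497850) = 1/(497856 - I*√254)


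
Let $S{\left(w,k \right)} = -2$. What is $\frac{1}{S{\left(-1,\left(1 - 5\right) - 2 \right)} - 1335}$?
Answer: $- \frac{1}{1337} \approx -0.00074794$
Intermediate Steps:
$\frac{1}{S{\left(-1,\left(1 - 5\right) - 2 \right)} - 1335} = \frac{1}{-2 - 1335} = \frac{1}{-1337} = - \frac{1}{1337}$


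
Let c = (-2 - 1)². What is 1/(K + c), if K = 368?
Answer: 1/377 ≈ 0.0026525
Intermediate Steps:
c = 9 (c = (-3)² = 9)
1/(K + c) = 1/(368 + 9) = 1/377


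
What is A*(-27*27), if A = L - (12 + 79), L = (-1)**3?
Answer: 67068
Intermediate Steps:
L = -1
A = -92 (A = -1 - (12 + 79) = -1 - 1*91 = -1 - 91 = -92)
A*(-27*27) = -(-2484)*27 = -92*(-729) = 67068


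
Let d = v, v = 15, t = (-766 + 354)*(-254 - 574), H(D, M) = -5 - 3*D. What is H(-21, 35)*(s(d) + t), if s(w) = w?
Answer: 19786758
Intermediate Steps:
t = 341136 (t = -412*(-828) = 341136)
d = 15
H(-21, 35)*(s(d) + t) = (-5 - 3*(-21))*(15 + 341136) = (-5 + 63)*341151 = 58*341151 = 19786758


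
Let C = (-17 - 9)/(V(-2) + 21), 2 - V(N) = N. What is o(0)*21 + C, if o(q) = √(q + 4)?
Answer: 1024/25 ≈ 40.960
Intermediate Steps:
o(q) = √(4 + q)
V(N) = 2 - N
C = -26/25 (C = (-17 - 9)/((2 - 1*(-2)) + 21) = -26/((2 + 2) + 21) = -26/(4 + 21) = -26/25 ≈ -1.0400)
o(0)*21 + C = √(4 + 0)*21 - 26/25 = √4*21 - 26/25 = 2*21 - 26/25 = 42 - 26/25 = 1024/25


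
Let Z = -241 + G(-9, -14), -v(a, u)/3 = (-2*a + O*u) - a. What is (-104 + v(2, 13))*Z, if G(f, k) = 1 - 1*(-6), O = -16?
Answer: -125892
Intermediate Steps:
G(f, k) = 7 (G(f, k) = 1 + 6 = 7)
v(a, u) = 9*a + 48*u (v(a, u) = -3*((-2*a - 16*u) - a) = -3*((-16*u - 2*a) - a) = -3*(-16*u - 3*a) = 9*a + 48*u)
Z = -234 (Z = -241 + 7 = -234)
(-104 + v(2, 13))*Z = (-104 + (9*2 + 48*13))*(-234) = (-104 + (18 + 624))*(-234) = (-104 + 642)*(-234) = 538*(-234) = -125892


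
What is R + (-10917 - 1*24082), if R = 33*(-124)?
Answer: -39091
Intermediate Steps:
R = -4092
R + (-10917 - 1*24082) = -4092 + (-10917 - 1*24082) = -4092 + (-10917 - 24082) = -4092 - 34999 = -39091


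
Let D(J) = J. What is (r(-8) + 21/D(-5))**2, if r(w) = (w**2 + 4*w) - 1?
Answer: 17956/25 ≈ 718.24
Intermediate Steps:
r(w) = -1 + w**2 + 4*w
(r(-8) + 21/D(-5))**2 = ((-1 + (-8)**2 + 4*(-8)) + 21/(-5))**2 = ((-1 + 64 - 32) + 21*(-1/5))**2 = (31 - 21/5)**2 = (134/5)**2 = 17956/25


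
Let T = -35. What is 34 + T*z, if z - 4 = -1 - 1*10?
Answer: 279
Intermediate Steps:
z = -7 (z = 4 + (-1 - 1*10) = 4 + (-1 - 10) = 4 - 11 = -7)
34 + T*z = 34 - 35*(-7) = 34 + 245 = 279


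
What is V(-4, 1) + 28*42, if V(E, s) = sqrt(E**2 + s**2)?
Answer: 1176 + sqrt(17) ≈ 1180.1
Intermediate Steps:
V(-4, 1) + 28*42 = sqrt((-4)**2 + 1**2) + 28*42 = sqrt(16 + 1) + 1176 = sqrt(17) + 1176 = 1176 + sqrt(17)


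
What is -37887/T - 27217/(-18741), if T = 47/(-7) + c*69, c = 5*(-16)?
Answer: 6023225948/725033067 ≈ 8.3075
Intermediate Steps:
c = -80
T = -38687/7 (T = 47/(-7) - 80*69 = 47*(-1/7) - 5520 = -47/7 - 5520 = -38687/7 ≈ -5526.7)
-37887/T - 27217/(-18741) = -37887/(-38687/7) - 27217/(-18741) = -37887*(-7/38687) - 27217*(-1/18741) = 265209/38687 + 27217/18741 = 6023225948/725033067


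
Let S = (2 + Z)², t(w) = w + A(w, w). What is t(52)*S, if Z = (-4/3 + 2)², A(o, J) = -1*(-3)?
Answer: 26620/81 ≈ 328.64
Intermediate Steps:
A(o, J) = 3
t(w) = 3 + w (t(w) = w + 3 = 3 + w)
Z = 4/9 (Z = (-4*⅓ + 2)² = (-4/3 + 2)² = (⅔)² = 4/9 ≈ 0.44444)
S = 484/81 (S = (2 + 4/9)² = (22/9)² = 484/81 ≈ 5.9753)
t(52)*S = (3 + 52)*(484/81) = 55*(484/81) = 26620/81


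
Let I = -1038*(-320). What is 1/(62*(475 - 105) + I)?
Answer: 1/355100 ≈ 2.8161e-6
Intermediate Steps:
I = 332160
1/(62*(475 - 105) + I) = 1/(62*(475 - 105) + 332160) = 1/(62*370 + 332160) = 1/(22940 + 332160) = 1/355100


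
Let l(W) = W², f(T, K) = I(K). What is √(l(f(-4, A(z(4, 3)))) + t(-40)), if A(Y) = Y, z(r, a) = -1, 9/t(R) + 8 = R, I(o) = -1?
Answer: √13/4 ≈ 0.90139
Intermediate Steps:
t(R) = 9/(-8 + R)
f(T, K) = -1
√(l(f(-4, A(z(4, 3)))) + t(-40)) = √((-1)² + 9/(-8 - 40)) = √(1 + 9/(-48)) = √(1 + 9*(-1/48)) = √(1 - 3/16) = √(13/16) = √13/4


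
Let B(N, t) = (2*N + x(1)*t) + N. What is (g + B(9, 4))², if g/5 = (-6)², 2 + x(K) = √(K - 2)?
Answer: 39585 + 1592*I ≈ 39585.0 + 1592.0*I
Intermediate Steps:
x(K) = -2 + √(-2 + K) (x(K) = -2 + √(K - 2) = -2 + √(-2 + K))
B(N, t) = 3*N + t*(-2 + I) (B(N, t) = (2*N + (-2 + √(-2 + 1))*t) + N = (2*N + (-2 + √(-1))*t) + N = (2*N + (-2 + I)*t) + N = (2*N + t*(-2 + I)) + N = 3*N + t*(-2 + I))
g = 180 (g = 5*(-6)² = 5*36 = 180)
(g + B(9, 4))² = (180 + (3*9 - 1*4*(2 - I)))² = (180 + (27 + (-8 + 4*I)))² = (180 + (19 + 4*I))² = (199 + 4*I)²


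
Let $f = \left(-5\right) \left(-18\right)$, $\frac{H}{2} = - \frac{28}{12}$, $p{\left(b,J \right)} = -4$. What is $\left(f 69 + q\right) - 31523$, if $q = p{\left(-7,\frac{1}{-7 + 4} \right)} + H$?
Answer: $- \frac{75965}{3} \approx -25322.0$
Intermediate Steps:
$H = - \frac{14}{3}$ ($H = 2 \left(- \frac{28}{12}\right) = 2 \left(\left(-28\right) \frac{1}{12}\right) = 2 \left(- \frac{7}{3}\right) = - \frac{14}{3} \approx -4.6667$)
$q = - \frac{26}{3}$ ($q = -4 - \frac{14}{3} = - \frac{26}{3} \approx -8.6667$)
$f = 90$
$\left(f 69 + q\right) - 31523 = \left(90 \cdot 69 - \frac{26}{3}\right) - 31523 = \left(6210 - \frac{26}{3}\right) - 31523 = \frac{18604}{3} - 31523 = - \frac{75965}{3}$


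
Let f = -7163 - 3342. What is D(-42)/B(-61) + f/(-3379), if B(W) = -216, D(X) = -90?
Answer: 142955/40548 ≈ 3.5256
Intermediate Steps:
f = -10505
D(-42)/B(-61) + f/(-3379) = -90/(-216) - 10505/(-3379) = -90*(-1/216) - 10505*(-1/3379) = 5/12 + 10505/3379 = 142955/40548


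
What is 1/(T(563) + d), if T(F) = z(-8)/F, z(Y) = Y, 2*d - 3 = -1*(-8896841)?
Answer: 563/2504461578 ≈ 2.2480e-7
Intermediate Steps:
d = 4448422 (d = 3/2 + (-1*(-8896841))/2 = 3/2 + (½)*8896841 = 3/2 + 8896841/2 = 4448422)
T(F) = -8/F
1/(T(563) + d) = 1/(-8/563 + 4448422) = 1/(2504461578/563) = 563/2504461578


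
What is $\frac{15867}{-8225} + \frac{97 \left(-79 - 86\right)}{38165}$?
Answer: $- \frac{147441036}{62781425} \approx -2.3485$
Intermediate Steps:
$\frac{15867}{-8225} + \frac{97 \left(-79 - 86\right)}{38165} = 15867 \left(- \frac{1}{8225}\right) + 97 \left(-165\right) \frac{1}{38165} = - \frac{15867}{8225} - \frac{3201}{7633} = - \frac{147441036}{62781425}$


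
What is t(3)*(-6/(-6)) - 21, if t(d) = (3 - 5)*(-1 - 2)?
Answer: -15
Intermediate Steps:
t(d) = 6 (t(d) = -2*(-3) = 6)
t(3)*(-6/(-6)) - 21 = 6*(-6/(-6)) - 21 = 6*(-6*(-⅙)) - 21 = 6*1 - 21 = 6 - 21 = -15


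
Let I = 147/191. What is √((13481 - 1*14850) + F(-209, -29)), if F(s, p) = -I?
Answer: I*√49970566/191 ≈ 37.01*I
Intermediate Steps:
I = 147/191 (I = 147*(1/191) = 147/191 ≈ 0.76963)
F(s, p) = -147/191 (F(s, p) = -1*147/191 = -147/191)
√((13481 - 1*14850) + F(-209, -29)) = √((13481 - 1*14850) - 147/191) = √((13481 - 14850) - 147/191) = √(-1369 - 147/191) = √(-261626/191) = I*√49970566/191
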